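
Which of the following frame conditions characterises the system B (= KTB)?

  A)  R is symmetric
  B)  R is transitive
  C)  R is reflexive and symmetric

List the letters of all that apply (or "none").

(A) this class determines KB, not B (= KTB).
(B) this class determines K4, not B (= KTB).
(C) B (= KTB) is sound and complete for exactly this class.

C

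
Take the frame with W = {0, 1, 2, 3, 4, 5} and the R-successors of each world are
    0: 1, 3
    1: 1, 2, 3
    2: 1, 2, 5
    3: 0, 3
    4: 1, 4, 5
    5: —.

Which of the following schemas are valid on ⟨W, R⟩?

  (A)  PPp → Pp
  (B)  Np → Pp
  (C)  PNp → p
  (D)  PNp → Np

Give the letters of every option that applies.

R is not symmetric: 0 R 1 but not 1 R 0.
R is not transitive: 0 R 1 and 1 R 2 but not 0 R 2.
R is not euclidean: 0 R 3 and 0 R 1 but not 3 R 1.
R is not serial: 5 has no R-successor.
(A) PPp → Pp is the dual of axiom 4, which corresponds to transitivity. R is not transitive — not valid.
(B) Np → Pp is axiom D, which corresponds to seriality. R is not serial — not valid.
(C) PNp → p is the dual of axiom B, which corresponds to symmetry. R is not symmetric — not valid.
(D) PNp → Np is the dual of axiom 5, which corresponds to the euclidean property. R is not euclidean — not valid.

none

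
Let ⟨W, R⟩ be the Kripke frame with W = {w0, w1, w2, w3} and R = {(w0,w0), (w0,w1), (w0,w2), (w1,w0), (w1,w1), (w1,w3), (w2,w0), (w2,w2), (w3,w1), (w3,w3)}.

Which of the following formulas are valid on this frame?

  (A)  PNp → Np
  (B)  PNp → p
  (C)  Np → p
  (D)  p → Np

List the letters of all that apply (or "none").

R is reflexive: each world relates to itself.
R is symmetric: every R-edge is matched by its reverse.
R is not euclidean: w0 R w1 and w0 R w2 but not w1 R w2.
R is not a subset of the identity: w0 R w1 with w0 ≠ w1.
(A) PNp → Np is the dual of axiom 5; it is valid on a frame exactly when R is euclidean. R is not euclidean, so not valid.
(B) PNp → p is the dual of axiom B, which corresponds to symmetry. R is symmetric — valid.
(C) axiom T: valid iff R is reflexive. R is reflexive — valid.
(D) p → Np is valid only on frames where every R-edge is a self-loop. Here R ⊄ identity — not valid.

B, C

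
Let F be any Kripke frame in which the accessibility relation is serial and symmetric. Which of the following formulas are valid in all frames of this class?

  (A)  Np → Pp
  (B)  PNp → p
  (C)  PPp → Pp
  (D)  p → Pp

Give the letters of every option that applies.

A, B

(A) axiom D: valid iff R is serial. Every such R is serial — valid.
(B) PNp → p is the dual of axiom B, which corresponds to symmetry. Every such R is symmetric — valid.
(C) PPp → Pp is the dual of axiom 4, which corresponds to transitivity. Such an R need not be transitive — not valid.
(D) the dual of axiom T: valid iff R is reflexive. Such an R need not be reflexive — not valid.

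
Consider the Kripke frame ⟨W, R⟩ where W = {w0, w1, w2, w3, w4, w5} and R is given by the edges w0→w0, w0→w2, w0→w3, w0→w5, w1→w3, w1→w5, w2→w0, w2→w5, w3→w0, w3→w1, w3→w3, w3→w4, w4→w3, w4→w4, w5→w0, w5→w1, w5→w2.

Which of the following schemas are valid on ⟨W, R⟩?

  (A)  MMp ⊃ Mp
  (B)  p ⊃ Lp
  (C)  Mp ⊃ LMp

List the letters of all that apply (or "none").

none

R is not transitive: w0 R w3 and w3 R w1 but not w0 R w1.
R is not euclidean: w0 R w2 and w0 R w3 but not w2 R w3.
R is not a subset of the identity: w0 R w2 with w0 ≠ w2.
(A) MMp ⊃ Mp is the dual of axiom 4, which corresponds to transitivity. R is not transitive — not valid.
(B) p ⊃ Lp is equivalent to ◇p→p; it holds exactly when R ⊆ identity. Here R ⊄ identity — not valid.
(C) Mp ⊃ LMp is axiom 5, which corresponds to the euclidean property. R is not euclidean — not valid.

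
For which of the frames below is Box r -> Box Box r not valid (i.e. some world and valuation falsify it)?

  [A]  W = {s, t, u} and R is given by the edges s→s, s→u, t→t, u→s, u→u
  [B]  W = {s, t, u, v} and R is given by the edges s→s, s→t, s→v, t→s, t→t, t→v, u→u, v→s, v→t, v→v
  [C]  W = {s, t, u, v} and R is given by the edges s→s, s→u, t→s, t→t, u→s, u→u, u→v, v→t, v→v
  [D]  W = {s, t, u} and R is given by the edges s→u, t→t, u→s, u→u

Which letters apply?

The schema Box r -> Box Box r is axiom 4; it is valid on a frame iff R is transitive.
(A) R is transitive (R is closed under composition), so the schema is valid here.
(B) R is transitive (R is closed under composition), so the schema is valid here.
(C) R is not transitive (s R u and u R v but not s R v), so the schema fails here.
(D) R is not transitive (s R u and u R s but not s R s), so the schema fails here.

C, D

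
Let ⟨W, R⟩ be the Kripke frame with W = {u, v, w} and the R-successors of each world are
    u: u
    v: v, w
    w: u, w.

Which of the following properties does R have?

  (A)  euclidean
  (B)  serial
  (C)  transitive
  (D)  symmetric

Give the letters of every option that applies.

B

(A) not euclidean: v R w and v R v but not w R v.
(B) serial: every world has an R-successor.
(C) not transitive: v R w and w R u but not v R u.
(D) not symmetric: v R w but not w R v.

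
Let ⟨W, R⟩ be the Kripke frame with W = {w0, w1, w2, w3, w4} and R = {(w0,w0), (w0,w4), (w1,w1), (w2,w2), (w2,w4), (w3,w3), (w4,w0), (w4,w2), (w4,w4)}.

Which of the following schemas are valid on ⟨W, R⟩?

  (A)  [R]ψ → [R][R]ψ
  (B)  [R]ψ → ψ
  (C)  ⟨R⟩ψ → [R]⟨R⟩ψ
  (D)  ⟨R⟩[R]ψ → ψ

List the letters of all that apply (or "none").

R is reflexive: each world relates to itself.
R is symmetric: every R-edge is matched by its reverse.
R is not transitive: w0 R w4 and w4 R w2 but not w0 R w2.
R is not euclidean: w4 R w0 and w4 R w2 but not w0 R w2.
(A) [R]ψ → [R][R]ψ is axiom 4, which corresponds to transitivity. R is not transitive — not valid.
(B) [R]ψ → ψ is axiom T, which corresponds to reflexivity. R is reflexive — valid.
(C) ⟨R⟩ψ → [R]⟨R⟩ψ is axiom 5, which corresponds to the euclidean property. R is not euclidean — not valid.
(D) the dual of axiom B: valid iff R is symmetric. R is symmetric — valid.

B, D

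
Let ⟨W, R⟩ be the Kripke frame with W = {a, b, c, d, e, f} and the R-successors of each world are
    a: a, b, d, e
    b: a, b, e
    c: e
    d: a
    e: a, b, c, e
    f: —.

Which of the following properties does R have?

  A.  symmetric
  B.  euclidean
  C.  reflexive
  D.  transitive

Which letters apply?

(A) symmetric: every R-edge is matched by its reverse.
(B) not euclidean: a R b and a R d but not b R d.
(C) not reflexive: not c R c.
(D) not transitive: a R e and e R c but not a R c.

A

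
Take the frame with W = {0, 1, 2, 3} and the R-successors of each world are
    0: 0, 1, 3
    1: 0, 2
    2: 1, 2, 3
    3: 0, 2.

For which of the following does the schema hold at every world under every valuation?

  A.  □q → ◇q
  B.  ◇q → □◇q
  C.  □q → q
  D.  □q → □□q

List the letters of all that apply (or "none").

A

R is not reflexive: not 1 R 1.
R is not transitive: 0 R 1 and 1 R 2 but not 0 R 2.
R is not euclidean: 0 R 1 and 0 R 3 but not 1 R 3.
R is serial: every world has an R-successor.
(A) □q → ◇q (axiom D) characterises the serial frames. R is serial — valid.
(B) axiom 5: valid iff R is euclidean. R is not euclidean — not valid.
(C) □q → q is axiom T, which corresponds to reflexivity. R is not reflexive — not valid.
(D) axiom 4: valid iff R is transitive. R is not transitive — not valid.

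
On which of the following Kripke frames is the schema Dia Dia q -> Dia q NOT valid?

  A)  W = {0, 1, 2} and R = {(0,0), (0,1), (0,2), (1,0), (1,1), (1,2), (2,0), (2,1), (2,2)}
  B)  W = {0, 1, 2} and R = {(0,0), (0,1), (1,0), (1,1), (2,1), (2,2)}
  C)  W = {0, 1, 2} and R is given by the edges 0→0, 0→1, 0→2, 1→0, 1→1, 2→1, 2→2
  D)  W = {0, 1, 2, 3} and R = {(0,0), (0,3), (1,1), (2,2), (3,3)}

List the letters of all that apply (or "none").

B, C

The schema Dia Dia q -> Dia q is the dual of axiom 4; it is valid on a frame iff R is transitive.
(A) R is transitive (R is closed under composition), so the schema is valid here.
(B) R is not transitive (2 R 1 and 1 R 0 but not 2 R 0), so the schema fails here.
(C) R is not transitive (1 R 0 and 0 R 2 but not 1 R 2), so the schema fails here.
(D) R is transitive (R is closed under composition), so the schema is valid here.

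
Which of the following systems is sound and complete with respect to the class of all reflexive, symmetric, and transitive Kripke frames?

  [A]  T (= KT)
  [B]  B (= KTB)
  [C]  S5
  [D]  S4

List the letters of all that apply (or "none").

(A) T (= KT) is determined by the class of reflexive frames.
(B) B (= KTB) is determined by the class of reflexive and symmetric frames.
(C) S5 is determined by exactly this class.
(D) S4 is determined by the class of reflexive and transitive frames.

C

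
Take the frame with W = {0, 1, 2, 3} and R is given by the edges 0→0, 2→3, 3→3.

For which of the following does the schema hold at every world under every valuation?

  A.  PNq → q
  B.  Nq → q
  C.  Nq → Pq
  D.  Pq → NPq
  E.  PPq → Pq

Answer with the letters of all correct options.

R is not reflexive: not 1 R 1.
R is not symmetric: 2 R 3 but not 3 R 2.
R is transitive: R is closed under composition.
R is euclidean: any two R-successors of the same world are R-related.
R is not serial: 1 has no R-successor.
(A) the dual of axiom B: valid iff R is symmetric. R is not symmetric — not valid.
(B) Nq → q is axiom T; it is valid on a frame exactly when R is reflexive. R is not reflexive, so not valid.
(C) Nq → Pq is axiom D, which corresponds to seriality. R is not serial — not valid.
(D) Pq → NPq is axiom 5; it is valid on a frame exactly when R is euclidean. R is euclidean, so valid.
(E) the dual of axiom 4: valid iff R is transitive. R is transitive — valid.

D, E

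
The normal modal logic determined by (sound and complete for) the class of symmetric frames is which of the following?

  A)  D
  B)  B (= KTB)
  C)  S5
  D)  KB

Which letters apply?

D

(A) D is determined by the class of serial frames.
(B) B (= KTB) is determined by the class of reflexive and symmetric frames.
(C) S5 is determined by the class of reflexive, symmetric, and transitive frames.
(D) KB is determined by exactly this class.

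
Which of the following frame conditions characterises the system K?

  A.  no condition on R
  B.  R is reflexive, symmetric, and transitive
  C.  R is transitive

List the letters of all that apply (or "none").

A

(A) K is sound and complete for exactly this class.
(B) this class determines S5, not K.
(C) this class determines K4, not K.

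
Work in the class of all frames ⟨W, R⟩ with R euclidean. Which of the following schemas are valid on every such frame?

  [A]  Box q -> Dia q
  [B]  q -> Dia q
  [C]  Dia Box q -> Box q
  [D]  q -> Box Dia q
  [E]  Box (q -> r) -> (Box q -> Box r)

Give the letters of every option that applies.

(A) Box q -> Dia q is axiom D; it is valid on a frame exactly when R is serial. Such an R need not be serial, so not valid.
(B) q -> Dia q is the dual of axiom T; it is valid on a frame exactly when R is reflexive. Such an R need not be reflexive, so not valid.
(C) Dia Box q -> Box q is the dual of axiom 5, which corresponds to the euclidean property. Every such R is euclidean — valid.
(D) q -> Box Dia q is axiom B, which corresponds to symmetry. Such an R need not be symmetric — not valid.
(E) this is just K, valid on every normal frame.

C, E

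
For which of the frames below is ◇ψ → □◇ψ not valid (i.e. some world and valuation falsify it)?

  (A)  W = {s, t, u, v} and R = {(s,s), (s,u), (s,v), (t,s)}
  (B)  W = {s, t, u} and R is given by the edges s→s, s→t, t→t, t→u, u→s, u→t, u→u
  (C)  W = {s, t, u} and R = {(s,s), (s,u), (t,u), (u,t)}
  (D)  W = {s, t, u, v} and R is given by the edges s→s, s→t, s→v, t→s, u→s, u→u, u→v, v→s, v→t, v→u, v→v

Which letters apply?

The schema ◇ψ → □◇ψ is axiom 5; it is valid on a frame iff R is euclidean.
(A) R is not euclidean (s R u and s R s but not u R s), so the schema fails here.
(B) R is not euclidean (s R t and s R s but not t R s), so the schema fails here.
(C) R is not euclidean (s R u and s R s but not u R s), so the schema fails here.
(D) R is not euclidean (s R t and s R v but not t R v), so the schema fails here.

A, B, C, D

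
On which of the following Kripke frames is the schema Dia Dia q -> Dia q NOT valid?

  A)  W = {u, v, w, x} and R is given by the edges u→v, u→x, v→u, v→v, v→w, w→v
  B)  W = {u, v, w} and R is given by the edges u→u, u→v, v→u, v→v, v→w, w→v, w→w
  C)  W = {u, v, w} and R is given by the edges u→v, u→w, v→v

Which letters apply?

The schema Dia Dia q -> Dia q is the dual of axiom 4; it is valid on a frame iff R is transitive.
(A) R is not transitive (u R v and v R u but not u R u), so the schema fails here.
(B) R is not transitive (u R v and v R w but not u R w), so the schema fails here.
(C) R is transitive (R is closed under composition), so the schema is valid here.

A, B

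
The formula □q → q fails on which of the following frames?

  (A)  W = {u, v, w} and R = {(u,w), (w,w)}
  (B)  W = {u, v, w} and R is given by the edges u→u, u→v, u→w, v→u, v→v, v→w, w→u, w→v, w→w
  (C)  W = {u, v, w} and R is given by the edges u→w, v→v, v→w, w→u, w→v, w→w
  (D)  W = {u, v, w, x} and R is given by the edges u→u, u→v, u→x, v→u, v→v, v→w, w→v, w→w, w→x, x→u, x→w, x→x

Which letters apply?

A, C

The schema □q → q is axiom T; it is valid on a frame iff R is reflexive.
(A) R is not reflexive (not u R u), so the schema fails here.
(B) R is reflexive (each world relates to itself), so the schema is valid here.
(C) R is not reflexive (not u R u), so the schema fails here.
(D) R is reflexive (each world relates to itself), so the schema is valid here.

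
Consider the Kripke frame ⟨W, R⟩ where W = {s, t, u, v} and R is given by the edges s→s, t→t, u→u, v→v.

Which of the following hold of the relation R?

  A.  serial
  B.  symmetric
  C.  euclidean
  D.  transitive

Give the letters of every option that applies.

A, B, C, D

(A) serial: every world has an R-successor.
(B) symmetric: every R-edge is matched by its reverse.
(C) euclidean: any two R-successors of the same world are R-related.
(D) transitive: R is closed under composition.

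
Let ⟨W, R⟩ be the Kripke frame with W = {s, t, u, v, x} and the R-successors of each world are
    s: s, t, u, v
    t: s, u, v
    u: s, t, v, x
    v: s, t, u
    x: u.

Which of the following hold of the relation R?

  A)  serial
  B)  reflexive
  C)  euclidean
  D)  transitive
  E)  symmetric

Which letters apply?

A, E

(A) serial: every world has an R-successor.
(B) not reflexive: not t R t.
(C) not euclidean: u R s and u R x but not s R x.
(D) not transitive: s R u and u R x but not s R x.
(E) symmetric: every R-edge is matched by its reverse.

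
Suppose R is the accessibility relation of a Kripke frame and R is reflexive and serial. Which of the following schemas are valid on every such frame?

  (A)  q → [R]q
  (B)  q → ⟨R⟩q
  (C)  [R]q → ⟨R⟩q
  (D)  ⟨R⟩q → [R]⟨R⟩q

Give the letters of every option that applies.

B, C

(A) q → [R]q is valid only on frames where every R-edge is a self-loop. Such an R need not be a subset of the identity — not valid.
(B) q → ⟨R⟩q is the dual of axiom T, which corresponds to reflexivity. Every such R is reflexive — valid.
(C) [R]q → ⟨R⟩q is axiom D, which corresponds to seriality. Every such R is serial — valid.
(D) ⟨R⟩q → [R]⟨R⟩q (axiom 5) characterises the euclidean frames. Such an R need not be euclidean — not valid.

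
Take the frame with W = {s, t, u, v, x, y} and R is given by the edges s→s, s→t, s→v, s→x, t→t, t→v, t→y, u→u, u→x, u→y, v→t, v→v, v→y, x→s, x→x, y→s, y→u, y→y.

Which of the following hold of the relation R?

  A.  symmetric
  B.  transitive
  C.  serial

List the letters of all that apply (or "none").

C

(A) not symmetric: s R t but not t R s.
(B) not transitive: s R t and t R y but not s R y.
(C) serial: every world has an R-successor.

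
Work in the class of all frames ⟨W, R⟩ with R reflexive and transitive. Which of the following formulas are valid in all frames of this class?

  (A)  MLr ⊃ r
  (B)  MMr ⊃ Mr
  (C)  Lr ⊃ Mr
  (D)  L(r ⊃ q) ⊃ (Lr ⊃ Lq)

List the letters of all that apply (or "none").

Reflexive relations are serial.
(A) the dual of axiom B: valid iff R is symmetric. Such an R need not be symmetric — not valid.
(B) MMr ⊃ Mr (the dual of axiom 4) characterises the transitive frames. Every such R is transitive — valid.
(C) Lr ⊃ Mr is axiom D; it is valid on a frame exactly when R is serial. Every such R is serial, so valid.
(D) this is just K, valid on every normal frame.

B, C, D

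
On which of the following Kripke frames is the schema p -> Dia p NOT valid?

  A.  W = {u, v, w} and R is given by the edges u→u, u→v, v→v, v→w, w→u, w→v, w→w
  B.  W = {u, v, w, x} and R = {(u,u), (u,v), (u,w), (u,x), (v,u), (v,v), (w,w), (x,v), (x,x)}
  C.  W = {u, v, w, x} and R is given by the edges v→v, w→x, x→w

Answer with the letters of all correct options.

C

The schema p -> Dia p is the dual of axiom T; it is valid on a frame iff R is reflexive.
(A) R is reflexive (each world relates to itself), so the schema is valid here.
(B) R is reflexive (each world relates to itself), so the schema is valid here.
(C) R is not reflexive (not u R u), so the schema fails here.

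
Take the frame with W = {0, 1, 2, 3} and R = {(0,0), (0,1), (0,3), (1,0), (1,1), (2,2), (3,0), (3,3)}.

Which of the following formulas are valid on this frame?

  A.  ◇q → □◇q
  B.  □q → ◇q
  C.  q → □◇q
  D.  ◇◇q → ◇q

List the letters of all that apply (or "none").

B, C

R is symmetric: every R-edge is matched by its reverse.
R is not transitive: 1 R 0 and 0 R 3 but not 1 R 3.
R is not euclidean: 0 R 1 and 0 R 3 but not 1 R 3.
R is serial: every world has an R-successor.
(A) axiom 5: valid iff R is euclidean. R is not euclidean — not valid.
(B) □q → ◇q is axiom D, which corresponds to seriality. R is serial — valid.
(C) axiom B: valid iff R is symmetric. R is symmetric — valid.
(D) ◇◇q → ◇q is the dual of axiom 4, which corresponds to transitivity. R is not transitive — not valid.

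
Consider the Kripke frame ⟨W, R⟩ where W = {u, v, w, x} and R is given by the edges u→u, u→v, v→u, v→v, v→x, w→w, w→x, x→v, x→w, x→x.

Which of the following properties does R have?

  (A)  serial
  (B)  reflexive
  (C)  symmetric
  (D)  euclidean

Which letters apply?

(A) serial: every world has an R-successor.
(B) reflexive: each world relates to itself.
(C) symmetric: every R-edge is matched by its reverse.
(D) not euclidean: v R u and v R x but not u R x.

A, B, C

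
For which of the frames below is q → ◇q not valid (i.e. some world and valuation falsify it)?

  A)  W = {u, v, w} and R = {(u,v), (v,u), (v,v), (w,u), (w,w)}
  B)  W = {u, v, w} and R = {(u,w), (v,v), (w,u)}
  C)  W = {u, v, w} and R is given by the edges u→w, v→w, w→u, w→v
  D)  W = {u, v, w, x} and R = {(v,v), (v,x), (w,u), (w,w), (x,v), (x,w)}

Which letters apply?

The schema q → ◇q is the dual of axiom T; it is valid on a frame iff R is reflexive.
(A) R is not reflexive (not u R u), so the schema fails here.
(B) R is not reflexive (not u R u), so the schema fails here.
(C) R is not reflexive (not u R u), so the schema fails here.
(D) R is not reflexive (not u R u), so the schema fails here.

A, B, C, D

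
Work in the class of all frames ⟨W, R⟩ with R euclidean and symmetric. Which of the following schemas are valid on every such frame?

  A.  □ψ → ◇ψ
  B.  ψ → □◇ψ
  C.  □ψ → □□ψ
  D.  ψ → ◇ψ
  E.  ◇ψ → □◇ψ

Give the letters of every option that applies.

A symmetric euclidean relation is transitive (uRv and vRw give vRu by symmetry, then uRw by the euclidean condition, applied at v).
(A) □ψ → ◇ψ (axiom D) characterises the serial frames. Such an R need not be serial — not valid.
(B) ψ → □◇ψ (axiom B) characterises the symmetric frames. Every such R is symmetric — valid.
(C) □ψ → □□ψ is axiom 4; it is valid on a frame exactly when R is transitive. Every such R is transitive, so valid.
(D) ψ → ◇ψ is the dual of axiom T, which corresponds to reflexivity. Such an R need not be reflexive — not valid.
(E) ◇ψ → □◇ψ is axiom 5, which corresponds to the euclidean property. Every such R is euclidean — valid.

B, C, E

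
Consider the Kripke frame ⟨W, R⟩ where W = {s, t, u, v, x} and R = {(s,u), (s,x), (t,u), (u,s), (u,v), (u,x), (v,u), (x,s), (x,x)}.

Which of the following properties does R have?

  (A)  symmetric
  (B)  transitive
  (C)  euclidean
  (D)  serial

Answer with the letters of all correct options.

(A) not symmetric: t R u but not u R t.
(B) not transitive: s R u and u R s but not s R s.
(C) not euclidean: s R x and s R u but not x R u.
(D) serial: every world has an R-successor.

D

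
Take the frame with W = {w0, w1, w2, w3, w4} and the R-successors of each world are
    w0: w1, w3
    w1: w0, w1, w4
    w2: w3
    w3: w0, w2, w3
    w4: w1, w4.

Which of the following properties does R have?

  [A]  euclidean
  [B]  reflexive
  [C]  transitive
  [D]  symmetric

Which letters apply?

(A) not euclidean: w0 R w1 and w0 R w3 but not w1 R w3.
(B) not reflexive: not w0 R w0.
(C) not transitive: w0 R w1 and w1 R w0 but not w0 R w0.
(D) symmetric: every R-edge is matched by its reverse.

D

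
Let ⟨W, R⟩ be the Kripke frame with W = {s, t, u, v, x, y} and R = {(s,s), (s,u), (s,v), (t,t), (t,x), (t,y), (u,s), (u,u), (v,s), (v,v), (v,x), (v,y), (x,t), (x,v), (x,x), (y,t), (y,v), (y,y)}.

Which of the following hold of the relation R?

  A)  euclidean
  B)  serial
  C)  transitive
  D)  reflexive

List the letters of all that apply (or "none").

B, D

(A) not euclidean: s R u and s R v but not u R v.
(B) serial: every world has an R-successor.
(C) not transitive: s R v and v R x but not s R x.
(D) reflexive: each world relates to itself.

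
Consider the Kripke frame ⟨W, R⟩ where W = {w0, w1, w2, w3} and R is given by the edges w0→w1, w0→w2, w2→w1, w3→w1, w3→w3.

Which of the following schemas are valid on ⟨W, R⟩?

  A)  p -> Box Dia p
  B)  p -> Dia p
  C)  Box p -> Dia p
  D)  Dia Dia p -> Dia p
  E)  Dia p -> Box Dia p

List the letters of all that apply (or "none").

D

R is not reflexive: not w0 R w0.
R is not symmetric: w0 R w1 but not w1 R w0.
R is transitive: R is closed under composition.
R is not euclidean: w0 R w1 and w0 R w2 but not w1 R w2.
R is not serial: w1 has no R-successor.
(A) p -> Box Dia p (axiom B) characterises the symmetric frames. R is not symmetric — not valid.
(B) the dual of axiom T: valid iff R is reflexive. R is not reflexive — not valid.
(C) axiom D: valid iff R is serial. R is not serial — not valid.
(D) Dia Dia p -> Dia p (the dual of axiom 4) characterises the transitive frames. R is transitive — valid.
(E) Dia p -> Box Dia p is axiom 5, which corresponds to the euclidean property. R is not euclidean — not valid.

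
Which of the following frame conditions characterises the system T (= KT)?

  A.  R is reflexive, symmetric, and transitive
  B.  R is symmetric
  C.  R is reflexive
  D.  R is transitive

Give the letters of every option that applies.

(A) this class determines S5, not T (= KT).
(B) this class determines KB, not T (= KT).
(C) T (= KT) is sound and complete for exactly this class.
(D) this class determines K4, not T (= KT).

C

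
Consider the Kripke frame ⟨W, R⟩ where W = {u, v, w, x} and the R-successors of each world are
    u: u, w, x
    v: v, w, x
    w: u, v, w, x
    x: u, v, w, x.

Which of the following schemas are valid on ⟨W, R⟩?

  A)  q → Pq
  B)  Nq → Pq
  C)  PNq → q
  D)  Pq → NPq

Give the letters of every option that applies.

A, B, C

R is reflexive: each world relates to itself.
R is symmetric: every R-edge is matched by its reverse.
R is not euclidean: w R u and w R v but not u R v.
R is serial: every world has an R-successor.
(A) q → Pq (the dual of axiom T) characterises the reflexive frames. R is reflexive — valid.
(B) Nq → Pq is axiom D; it is valid on a frame exactly when R is serial. R is serial, so valid.
(C) PNq → q (the dual of axiom B) characterises the symmetric frames. R is symmetric — valid.
(D) Pq → NPq is axiom 5, which corresponds to the euclidean property. R is not euclidean — not valid.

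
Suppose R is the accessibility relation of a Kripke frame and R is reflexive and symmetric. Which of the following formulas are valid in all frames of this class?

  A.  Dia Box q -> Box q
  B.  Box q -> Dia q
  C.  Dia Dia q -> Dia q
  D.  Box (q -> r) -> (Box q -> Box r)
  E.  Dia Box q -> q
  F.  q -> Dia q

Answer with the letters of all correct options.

Reflexive relations are serial.
(A) Dia Box q -> Box q is the dual of axiom 5, which corresponds to the euclidean property. Such an R need not be euclidean — not valid.
(B) Box q -> Dia q is axiom D; it is valid on a frame exactly when R is serial. Every such R is serial, so valid.
(C) Dia Dia q -> Dia q (the dual of axiom 4) characterises the transitive frames. Such an R need not be transitive — not valid.
(D) Box (q -> r) -> (Box q -> Box r) is axiom K, valid on every Kripke frame — valid.
(E) Dia Box q -> q (the dual of axiom B) characterises the symmetric frames. Every such R is symmetric — valid.
(F) the dual of axiom T: valid iff R is reflexive. Every such R is reflexive — valid.

B, D, E, F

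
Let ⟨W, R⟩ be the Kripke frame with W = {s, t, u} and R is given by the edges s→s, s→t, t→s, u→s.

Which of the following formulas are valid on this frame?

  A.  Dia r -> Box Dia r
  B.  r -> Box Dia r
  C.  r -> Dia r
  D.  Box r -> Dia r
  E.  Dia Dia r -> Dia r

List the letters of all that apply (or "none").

R is not reflexive: not t R t.
R is not symmetric: u R s but not s R u.
R is not transitive: t R s and s R t but not t R t.
R is not euclidean: s R t and s R t but not t R t.
R is serial: every world has an R-successor.
(A) axiom 5: valid iff R is euclidean. R is not euclidean — not valid.
(B) r -> Box Dia r (axiom B) characterises the symmetric frames. R is not symmetric — not valid.
(C) r -> Dia r (the dual of axiom T) characterises the reflexive frames. R is not reflexive — not valid.
(D) axiom D: valid iff R is serial. R is serial — valid.
(E) Dia Dia r -> Dia r is the dual of axiom 4, which corresponds to transitivity. R is not transitive — not valid.

D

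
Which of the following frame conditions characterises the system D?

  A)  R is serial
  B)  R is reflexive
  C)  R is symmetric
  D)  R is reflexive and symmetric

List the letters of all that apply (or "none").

A

(A) D is sound and complete for exactly this class.
(B) this class determines T (= KT), not D.
(C) this class determines KB, not D.
(D) this class determines B (= KTB), not D.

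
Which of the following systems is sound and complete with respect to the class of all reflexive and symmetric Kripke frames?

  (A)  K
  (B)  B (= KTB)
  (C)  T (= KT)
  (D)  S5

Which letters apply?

B

(A) K is determined by the class of arbitrary frames.
(B) B (= KTB) is determined by exactly this class.
(C) T (= KT) is determined by the class of reflexive frames.
(D) S5 is determined by the class of reflexive, symmetric, and transitive frames.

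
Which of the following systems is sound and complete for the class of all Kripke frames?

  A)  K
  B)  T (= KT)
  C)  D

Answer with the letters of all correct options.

(A) K is determined by exactly this class.
(B) T (= KT) is determined by the class of reflexive frames.
(C) D is determined by the class of serial frames.

A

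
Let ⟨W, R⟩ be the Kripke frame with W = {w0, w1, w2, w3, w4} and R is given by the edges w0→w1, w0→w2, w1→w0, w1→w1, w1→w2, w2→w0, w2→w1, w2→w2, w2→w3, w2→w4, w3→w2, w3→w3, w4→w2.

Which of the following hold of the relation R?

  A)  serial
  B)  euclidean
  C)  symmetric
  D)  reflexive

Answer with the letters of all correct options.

(A) serial: every world has an R-successor.
(B) not euclidean: w2 R w0 and w2 R w3 but not w0 R w3.
(C) symmetric: every R-edge is matched by its reverse.
(D) not reflexive: not w0 R w0.

A, C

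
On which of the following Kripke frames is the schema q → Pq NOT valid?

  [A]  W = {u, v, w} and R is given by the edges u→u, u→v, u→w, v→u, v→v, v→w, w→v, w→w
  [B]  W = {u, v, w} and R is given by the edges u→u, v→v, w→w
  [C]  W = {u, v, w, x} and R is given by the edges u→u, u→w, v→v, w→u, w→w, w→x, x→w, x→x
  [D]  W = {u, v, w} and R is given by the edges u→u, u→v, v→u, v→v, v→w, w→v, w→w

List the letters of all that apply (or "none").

none

The schema q → Pq is the dual of axiom T; it is valid on a frame iff R is reflexive.
(A) R is reflexive (each world relates to itself), so the schema is valid here.
(B) R is reflexive (each world relates to itself), so the schema is valid here.
(C) R is reflexive (each world relates to itself), so the schema is valid here.
(D) R is reflexive (each world relates to itself), so the schema is valid here.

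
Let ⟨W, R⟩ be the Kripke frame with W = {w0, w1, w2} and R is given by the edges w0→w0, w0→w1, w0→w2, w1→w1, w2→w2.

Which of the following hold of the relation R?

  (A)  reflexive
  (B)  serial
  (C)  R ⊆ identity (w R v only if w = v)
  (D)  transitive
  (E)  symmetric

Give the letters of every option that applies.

(A) reflexive: each world relates to itself.
(B) serial: every world has an R-successor.
(C) not ⊆ identity: w0 R w1 with w0 ≠ w1.
(D) transitive: R is closed under composition.
(E) not symmetric: w0 R w1 but not w1 R w0.

A, B, D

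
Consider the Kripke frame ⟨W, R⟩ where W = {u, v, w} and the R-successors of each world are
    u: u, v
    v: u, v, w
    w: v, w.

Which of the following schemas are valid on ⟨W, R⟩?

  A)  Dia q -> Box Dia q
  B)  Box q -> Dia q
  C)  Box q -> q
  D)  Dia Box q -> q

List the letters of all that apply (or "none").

R is reflexive: each world relates to itself.
R is symmetric: every R-edge is matched by its reverse.
R is not euclidean: v R u and v R w but not u R w.
R is serial: every world has an R-successor.
(A) Dia q -> Box Dia q is axiom 5; it is valid on a frame exactly when R is euclidean. R is not euclidean, so not valid.
(B) Box q -> Dia q (axiom D) characterises the serial frames. R is serial — valid.
(C) Box q -> q (axiom T) characterises the reflexive frames. R is reflexive — valid.
(D) Dia Box q -> q is the dual of axiom B, which corresponds to symmetry. R is symmetric — valid.

B, C, D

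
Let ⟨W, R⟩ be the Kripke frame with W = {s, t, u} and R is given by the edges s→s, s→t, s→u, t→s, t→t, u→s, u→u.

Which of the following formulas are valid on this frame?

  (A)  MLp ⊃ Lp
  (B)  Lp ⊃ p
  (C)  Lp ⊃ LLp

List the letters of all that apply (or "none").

R is reflexive: each world relates to itself.
R is not transitive: t R s and s R u but not t R u.
R is not euclidean: s R t and s R u but not t R u.
(A) the dual of axiom 5: valid iff R is euclidean. R is not euclidean — not valid.
(B) axiom T: valid iff R is reflexive. R is reflexive — valid.
(C) Lp ⊃ LLp is axiom 4, which corresponds to transitivity. R is not transitive — not valid.

B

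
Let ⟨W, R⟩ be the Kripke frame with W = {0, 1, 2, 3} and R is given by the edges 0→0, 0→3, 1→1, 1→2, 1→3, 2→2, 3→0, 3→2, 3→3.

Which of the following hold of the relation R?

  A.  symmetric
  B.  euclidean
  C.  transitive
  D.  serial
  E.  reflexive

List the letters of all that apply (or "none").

D, E

(A) not symmetric: 1 R 2 but not 2 R 1.
(B) not euclidean: 1 R 2 and 1 R 1 but not 2 R 1.
(C) not transitive: 0 R 3 and 3 R 2 but not 0 R 2.
(D) serial: every world has an R-successor.
(E) reflexive: each world relates to itself.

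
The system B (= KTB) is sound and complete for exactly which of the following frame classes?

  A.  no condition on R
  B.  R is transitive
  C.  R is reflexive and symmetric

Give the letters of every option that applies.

C

(A) this class determines K, not B (= KTB).
(B) this class determines K4, not B (= KTB).
(C) B (= KTB) is sound and complete for exactly this class.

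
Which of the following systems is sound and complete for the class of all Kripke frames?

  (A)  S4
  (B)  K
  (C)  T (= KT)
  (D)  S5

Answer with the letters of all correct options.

B

(A) S4 is determined by the class of reflexive and transitive frames.
(B) K is determined by exactly this class.
(C) T (= KT) is determined by the class of reflexive frames.
(D) S5 is determined by the class of reflexive, symmetric, and transitive frames.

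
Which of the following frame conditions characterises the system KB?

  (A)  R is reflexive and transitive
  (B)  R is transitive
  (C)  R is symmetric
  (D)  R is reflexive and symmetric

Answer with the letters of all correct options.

C

(A) this class determines S4, not KB.
(B) this class determines K4, not KB.
(C) KB is sound and complete for exactly this class.
(D) this class determines B (= KTB), not KB.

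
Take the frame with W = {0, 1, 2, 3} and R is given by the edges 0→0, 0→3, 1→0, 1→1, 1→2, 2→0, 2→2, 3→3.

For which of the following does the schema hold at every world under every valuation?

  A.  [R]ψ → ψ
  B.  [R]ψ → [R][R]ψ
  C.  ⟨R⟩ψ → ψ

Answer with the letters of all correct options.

A

R is reflexive: each world relates to itself.
R is not transitive: 1 R 0 and 0 R 3 but not 1 R 3.
R is not a subset of the identity: 0 R 3 with 0 ≠ 3.
(A) [R]ψ → ψ is axiom T; it is valid on a frame exactly when R is reflexive. R is reflexive, so valid.
(B) [R]ψ → [R][R]ψ is axiom 4, which corresponds to transitivity. R is not transitive — not valid.
(C) ⟨R⟩ψ → ψ is valid only on frames where every R-edge is a self-loop. Here R ⊄ identity — not valid.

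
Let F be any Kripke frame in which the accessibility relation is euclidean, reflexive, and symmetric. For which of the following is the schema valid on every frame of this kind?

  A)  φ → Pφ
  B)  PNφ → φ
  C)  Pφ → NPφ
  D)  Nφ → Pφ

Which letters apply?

A, B, C, D

A relation that is euclidean, reflexive, and symmetric is also serial and transitive.
(A) φ → Pφ is the dual of axiom T, which corresponds to reflexivity. Every such R is reflexive — valid.
(B) PNφ → φ (the dual of axiom B) characterises the symmetric frames. Every such R is symmetric — valid.
(C) Pφ → NPφ is axiom 5; it is valid on a frame exactly when R is euclidean. Every such R is euclidean, so valid.
(D) Nφ → Pφ is axiom D, which corresponds to seriality. Every such R is serial — valid.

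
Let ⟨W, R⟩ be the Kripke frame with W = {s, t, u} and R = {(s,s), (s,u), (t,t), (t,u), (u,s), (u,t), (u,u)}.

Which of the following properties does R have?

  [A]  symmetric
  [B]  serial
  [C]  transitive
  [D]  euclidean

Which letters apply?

A, B

(A) symmetric: every R-edge is matched by its reverse.
(B) serial: every world has an R-successor.
(C) not transitive: s R u and u R t but not s R t.
(D) not euclidean: u R s and u R t but not s R t.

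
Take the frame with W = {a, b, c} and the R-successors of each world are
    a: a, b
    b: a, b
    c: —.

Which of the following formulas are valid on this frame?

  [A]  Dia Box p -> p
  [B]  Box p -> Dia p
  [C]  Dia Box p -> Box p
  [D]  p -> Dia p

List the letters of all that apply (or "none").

A, C

R is not reflexive: not c R c.
R is symmetric: every R-edge is matched by its reverse.
R is euclidean: any two R-successors of the same world are R-related.
R is not serial: c has no R-successor.
(A) the dual of axiom B: valid iff R is symmetric. R is symmetric — valid.
(B) Box p -> Dia p (axiom D) characterises the serial frames. R is not serial — not valid.
(C) Dia Box p -> Box p (the dual of axiom 5) characterises the euclidean frames. R is euclidean — valid.
(D) p -> Dia p is the dual of axiom T, which corresponds to reflexivity. R is not reflexive — not valid.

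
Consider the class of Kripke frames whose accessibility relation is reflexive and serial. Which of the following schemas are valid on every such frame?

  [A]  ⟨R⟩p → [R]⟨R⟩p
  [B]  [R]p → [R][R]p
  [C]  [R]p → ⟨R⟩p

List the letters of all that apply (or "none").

(A) ⟨R⟩p → [R]⟨R⟩p is axiom 5, which corresponds to the euclidean property. Such an R need not be euclidean — not valid.
(B) [R]p → [R][R]p is axiom 4, which corresponds to transitivity. Such an R need not be transitive — not valid.
(C) [R]p → ⟨R⟩p is axiom D; it is valid on a frame exactly when R is serial. Every such R is serial, so valid.

C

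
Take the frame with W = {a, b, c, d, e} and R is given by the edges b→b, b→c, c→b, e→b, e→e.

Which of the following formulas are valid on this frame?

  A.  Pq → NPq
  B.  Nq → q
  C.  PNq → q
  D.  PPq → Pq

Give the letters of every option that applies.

R is not reflexive: not a R a.
R is not symmetric: e R b but not b R e.
R is not transitive: c R b and b R c but not c R c.
R is not euclidean: e R b and e R e but not b R e.
(A) axiom 5: valid iff R is euclidean. R is not euclidean — not valid.
(B) Nq → q is axiom T; it is valid on a frame exactly when R is reflexive. R is not reflexive, so not valid.
(C) PNq → q (the dual of axiom B) characterises the symmetric frames. R is not symmetric — not valid.
(D) PPq → Pq is the dual of axiom 4, which corresponds to transitivity. R is not transitive — not valid.

none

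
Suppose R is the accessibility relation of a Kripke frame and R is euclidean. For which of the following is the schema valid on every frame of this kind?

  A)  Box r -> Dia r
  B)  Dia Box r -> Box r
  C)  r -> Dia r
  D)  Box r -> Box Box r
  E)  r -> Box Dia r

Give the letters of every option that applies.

(A) Box r -> Dia r is axiom D, which corresponds to seriality. Such an R need not be serial — not valid.
(B) Dia Box r -> Box r is the dual of axiom 5, which corresponds to the euclidean property. Every such R is euclidean — valid.
(C) r -> Dia r (the dual of axiom T) characterises the reflexive frames. Such an R need not be reflexive — not valid.
(D) Box r -> Box Box r is axiom 4; it is valid on a frame exactly when R is transitive. Such an R need not be transitive, so not valid.
(E) r -> Box Dia r is axiom B; it is valid on a frame exactly when R is symmetric. Such an R need not be symmetric, so not valid.

B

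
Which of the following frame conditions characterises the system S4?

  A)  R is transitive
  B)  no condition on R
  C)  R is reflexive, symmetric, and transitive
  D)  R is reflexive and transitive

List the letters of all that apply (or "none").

(A) this class determines K4, not S4.
(B) this class determines K, not S4.
(C) this class determines S5, not S4.
(D) S4 is sound and complete for exactly this class.

D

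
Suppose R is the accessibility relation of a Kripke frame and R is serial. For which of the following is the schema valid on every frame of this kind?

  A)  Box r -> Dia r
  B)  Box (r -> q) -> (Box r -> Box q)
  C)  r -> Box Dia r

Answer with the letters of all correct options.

(A) Box r -> Dia r is axiom D, which corresponds to seriality. Every such R is serial — valid.
(B) this is just K, valid on every normal frame.
(C) r -> Box Dia r is axiom B, which corresponds to symmetry. Such an R need not be symmetric — not valid.

A, B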